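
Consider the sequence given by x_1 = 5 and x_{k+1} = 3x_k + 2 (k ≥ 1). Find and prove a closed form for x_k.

Claim: x_k = 2·3^k − 1.

Base case: x_1 = 5, and 2·3^1 − 1 = 6 − 1 = 5.
Assume x_m = 2·3^m − 1 for some m ≥ 1.
Then x_{m+1} = 3x_m + 2 = 3·(2·3^m − 1) + 2 = 6·3^m − 3 + 2 = 2·3^{m+1} − 1.
Hence x_k = 2·3^k − 1 for every k ≥ 1, by induction.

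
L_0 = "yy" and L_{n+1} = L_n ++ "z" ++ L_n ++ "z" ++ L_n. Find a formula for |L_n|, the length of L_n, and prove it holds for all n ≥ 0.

Claim: |L_n| = 3^{n+1} − 1.

Base case: |L_0| = 2, and 3^{0+1} − 1 = 2.
Assume |L_j| = 3^{j+1} − 1.
Then |L_{j+1}| = 3|L_j| + 2 = 3(3^{j+1} − 1) + 2 = 3^{j+2} − 3 + 2 = 3^{j+2} − 1.
So the formula holds for j+1, and by induction |L_n| = 3^{n+1} − 1 for all n ≥ 0.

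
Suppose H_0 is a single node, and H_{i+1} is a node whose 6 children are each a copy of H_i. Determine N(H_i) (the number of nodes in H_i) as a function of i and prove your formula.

Claim: N(H_i) = (6^{i+1} − 1)/5.

Base case: N(H_0) = 1, and (6^{0+1} − 1)/5 = 1.
Assume N(H_j) = (6^{j+1} − 1)/5.
Then N(H_{j+1}) = 1 + 6N(H_j) = 1 + 6·(6^{j+1} − 1)/5 = 1 + (6^{j+2} − 6)/5 = (5 + 6^{j+2} − 6)/5 = (6^{j+2} − 1)/5.
So the formula holds for j+1, and by induction N(H_i) = (6^{i+1} − 1)/5 for all i ≥ 0.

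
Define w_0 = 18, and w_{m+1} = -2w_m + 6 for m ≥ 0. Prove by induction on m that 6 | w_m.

Base case: w_0 = 18 = 6·3, so 6 | w_0.
Assume 6 | w_k, so w_k = 6t for some integer t.
Then w_{k+1} = -2w_k + 6 = -2·(6t) + 6 = 6(-2t + 1), so 6 | w_{k+1}.
This completes the inductive step, so 6 | w_m for all m ≥ 0.

6 | w_m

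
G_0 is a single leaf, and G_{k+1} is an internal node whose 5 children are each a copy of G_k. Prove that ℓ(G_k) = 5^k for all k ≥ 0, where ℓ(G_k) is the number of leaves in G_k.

Base case: ℓ(G_0) = 1, and 5^0 = 1.
Assume ℓ(G_r) = 5^r.
Then ℓ(G_{r+1}) = 5·ℓ(G_r) = 5·5^r = 5^{r+1}.
By induction, ℓ(G_k) = 5^k for all k ≥ 0.

ℓ(G_k) = 5^k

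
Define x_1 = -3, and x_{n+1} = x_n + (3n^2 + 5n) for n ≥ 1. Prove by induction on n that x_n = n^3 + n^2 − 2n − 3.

Base case: x_1 = -3, and 1^3 + 1^2 − 2·1 − 3 = -3.
Assume x_k = k^3 + k^2 − 2k − 3.
Then x_{k+1} = x_k + (3k^2 + 5k) = (k^3 + k^2 − 2k − 3) + (3k^2 + 5k) = k^3 + 4k^2 + 3k − 3,
and (k+1)^3 + (k+1)^2 − 2·(k+1) − 3 = k^3 + 4k^2 + 3k − 3.
Hence x_n = n^3 + n^2 − 2n − 3 for every n ≥ 1, by induction.

x_n = n^3 + n^2 − 2n − 3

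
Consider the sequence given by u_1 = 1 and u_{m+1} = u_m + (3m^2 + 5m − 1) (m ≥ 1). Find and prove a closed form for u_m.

Claim: u_m = m^3 + m^2 − 3m + 2.

Base case: u_1 = 1, and 1^3 + 1^2 − 3·1 + 2 = 1.
Assume u_r = r^3 + r^2 − 3r + 2.
Then u_{r+1} = u_r + (3r^2 + 5r − 1) = (r^3 + r^2 − 3r + 2) + (3r^2 + 5r − 1) = r^3 + 4r^2 + 2r + 1,
and (r+1)^3 + (r+1)^2 − 3·(r+1) + 2 = r^3 + 4r^2 + 2r + 1.
By induction, u_m = m^3 + m^2 − 3m + 2 for all m ≥ 1.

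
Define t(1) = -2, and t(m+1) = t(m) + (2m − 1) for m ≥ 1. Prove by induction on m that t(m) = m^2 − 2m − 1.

Base case: t(1) = -2, and 1^2 − 2·1 − 1 = -2.
Assume t(r) = r^2 − 2r − 1.
Then t(r+1) = t(r) + (2r − 1) = (r^2 − 2r − 1) + (2r − 1) = r^2 − 2,
and (r+1)^2 − 2·(r+1) − 1 = r^2 − 2.
This completes the inductive step, so t(m) = m^2 − 2m − 1 for all m ≥ 1.

t(m) = m^2 − 2m − 1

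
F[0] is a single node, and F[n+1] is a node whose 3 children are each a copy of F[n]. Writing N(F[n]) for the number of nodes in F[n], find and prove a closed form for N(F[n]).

Claim: N(F[n]) = (3^{n+1} − 1)/2.

Base case: N(F[0]) = 1, and (3^{0+1} − 1)/2 = 1.
Assume N(F[k]) = (3^{k+1} − 1)/2.
Then N(F[k+1]) = 1 + 3N(F[k]) = 1 + 3·(3^{k+1} − 1)/2 = 1 + (3^{k+2} − 3)/2 = (2 + 3^{k+2} − 3)/2 = (3^{k+2} − 1)/2.
Hence N(F[n]) = (3^{n+1} − 1)/2 for every n ≥ 0, by induction.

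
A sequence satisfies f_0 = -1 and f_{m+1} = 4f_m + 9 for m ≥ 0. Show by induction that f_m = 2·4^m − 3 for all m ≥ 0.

Base case: f_0 = -1, and 2·4^0 − 3 = 2 − 3 = -1.
Assume f_k = 2·4^k − 3 for some k ≥ 0.
Then f_{k+1} = 4f_k + 9 = 4·(2·4^k − 3) + 9 = 8·4^k − 12 + 9 = 2·4^{k+1} − 3.
Hence f_m = 2·4^m − 3 for every m ≥ 0, by induction.

f_m = 2·4^m − 3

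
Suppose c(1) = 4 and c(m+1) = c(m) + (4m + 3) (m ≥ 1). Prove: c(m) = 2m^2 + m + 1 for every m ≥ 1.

Base case: c(1) = 4, and 2·1^2 + 1 + 1 = 4.
Assume c(r) = 2r^2 + r + 1.
Then c(r+1) = c(r) + (4r + 3) = (2r^2 + r + 1) + (4r + 3) = 2r^2 + 5r + 4,
and 2·(r+1)^2 + (r+1) + 1 = 2r^2 + 5r + 4.
This completes the inductive step, so c(m) = 2m^2 + m + 1 for all m ≥ 1.

c(m) = 2m^2 + m + 1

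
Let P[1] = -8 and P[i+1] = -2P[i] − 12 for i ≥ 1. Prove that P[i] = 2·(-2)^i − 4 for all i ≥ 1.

Base case: P[1] = -8, and 2·(-2)^1 − 4 = -4 − 4 = -8.
Assume P[m] = 2·(-2)^m − 4 for some m ≥ 1.
Then P[m+1] = -2P[m] − 12 = -2·(2·(-2)^m − 4) − 12 = -4·(-2)^m + 8 − 12 = 2·(-2)^{m+1} − 4.
So the formula holds for m+1, and by induction P[i] = 2·(-2)^i − 4 for all i ≥ 1.

P[i] = 2·(-2)^i − 4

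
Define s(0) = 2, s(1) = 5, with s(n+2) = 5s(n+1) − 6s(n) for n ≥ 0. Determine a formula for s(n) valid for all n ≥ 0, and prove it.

Claim: s(n) = 2^n + 3^n.

Base cases: s(0) = 2 and 2^0 + 3^0 = 2; s(1) = 5 and 2^1 + 3^1 = 5.
Assume s(j) = 2^j + 3^j for all 0 ≤ j ≤ r, where r ≥ 1.
Then s(r+1) = 5s(r) − 6s(r−1) = 5·(2^r + 3^r) − 6·(2^{r−1} + 3^{r−1}) = (5·2 − 6)2^{r−1} + (5·3 − 6)3^{r−1} = 4·2^{r−1} + 9·3^{r−1} = 2^{r+1} + 3^{r+1}.
This completes the inductive step, so s(n) = 2^n + 3^n for all n ≥ 0.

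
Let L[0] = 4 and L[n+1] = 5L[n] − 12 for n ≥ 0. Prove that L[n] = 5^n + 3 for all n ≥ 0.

Base case: L[0] = 4, and 5^0 + 3 = 1 + 3 = 4.
Assume L[j] = 5^j + 3 for some j ≥ 0.
Then L[j+1] = 5L[j] − 12 = 5·(5^j + 3) − 12 = 5^{j+1} + 15 − 12 = 5^{j+1} + 3.
Hence L[n] = 5^n + 3 for every n ≥ 0, by induction.

L[n] = 5^n + 3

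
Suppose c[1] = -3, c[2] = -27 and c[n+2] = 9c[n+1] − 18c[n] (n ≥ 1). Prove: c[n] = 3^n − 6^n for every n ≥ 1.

Base cases: c[1] = -3 and 3^1 − 6^1 = -3; c[2] = -27 and 3^2 − 6^2 = -27.
Assume c[j] = 3^j − 6^j for all 1 ≤ j ≤ k, where k ≥ 2.
Then c[k+1] = 9c[k] − 18c[k−1] = 9·(3^k − 6^k) − 18·(3^{k−1} − 6^{k−1}) = (9·3 − 18)3^{k−1} − (9·6 − 18)6^{k−1} = 9·3^{k−1} − 36·6^{k−1} = 3^{k+1} − 6^{k+1}.
So the formula holds for k+1, and by strong induction c[n] = 3^n − 6^n for all n ≥ 1.

c[n] = 3^n − 6^n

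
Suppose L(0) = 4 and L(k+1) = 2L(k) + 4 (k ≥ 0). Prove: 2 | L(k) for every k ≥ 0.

Base case: L(0) = 4 = 2·2, so 2 | L(0).
Assume 2 | L(r), so L(r) = 2t for some integer t.
Then L(r+1) = 2L(r) + 4 = 2·(2t) + 4 = 2(2t + 2), so 2 | L(r+1).
This completes the inductive step, so 2 | L(k) for all k ≥ 0.

2 | L(k)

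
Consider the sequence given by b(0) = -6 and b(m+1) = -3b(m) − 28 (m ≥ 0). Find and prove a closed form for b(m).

Claim: b(m) = (-3)^m − 7.

Base case: b(0) = -6, and (-3)^0 − 7 = 1 − 7 = -6.
Assume b(r) = (-3)^r − 7 for some r ≥ 0.
Then b(r+1) = -3b(r) − 28 = -3·((-3)^r − 7) − 28 = -3·(-3)^r + 21 − 28 = (-3)^{r+1} − 7.
Hence b(m) = (-3)^m − 7 for every m ≥ 0, by induction.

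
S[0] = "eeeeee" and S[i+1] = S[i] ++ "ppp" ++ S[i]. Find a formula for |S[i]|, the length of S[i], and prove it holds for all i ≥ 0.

Claim: |S[i]| = 9·2^i − 3.

Base case: |S[0]| = 6, and 9·2^0 − 3 = 6.
Assume |S[m]| = 9·2^m − 3.
Then |S[m+1]| = |S[m]| + 3 + |S[m]| = 2|S[m]| + 3 = 2(9·2^m − 3) + 3 = 9·2^{m+1} − 6 + 3 = 9·2^{m+1} − 3.
So the formula holds for m+1, and by induction |S[i]| = 9·2^i − 3 for all i ≥ 0.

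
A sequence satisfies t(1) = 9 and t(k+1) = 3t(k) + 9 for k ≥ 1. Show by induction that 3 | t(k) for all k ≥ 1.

Base case: t(1) = 9 = 3·3, so 3 | t(1).
Assume 3 | t(m), so t(m) = 3s for some integer s.
Then t(m+1) = 3t(m) + 9 = 3·(3s) + 9 = 3(3s + 3), so 3 | t(m+1).
Hence 3 | t(k) for every k ≥ 1, by induction.

3 | t(k)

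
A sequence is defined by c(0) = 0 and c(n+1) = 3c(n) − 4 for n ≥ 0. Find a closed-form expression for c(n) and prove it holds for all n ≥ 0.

Claim: c(n) = -2·3^n + 2.

Base case: c(0) = 0, and -2·3^0 + 2 = -2 + 2 = 0.
Assume c(k) = -2·3^k + 2 for some k ≥ 0.
Then c(k+1) = 3c(k) − 4 = 3·(-2·3^k + 2) − 4 = -6·3^k + 6 − 4 = -2·3^{k+1} + 2.
By induction, c(n) = -2·3^n + 2 for all n ≥ 0.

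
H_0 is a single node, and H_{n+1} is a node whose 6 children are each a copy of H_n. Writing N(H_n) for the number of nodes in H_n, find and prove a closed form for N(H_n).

Claim: N(H_n) = (6^{n+1} − 1)/5.

Base case: N(H_0) = 1, and (6^{0+1} − 1)/5 = 1.
Assume N(H_k) = (6^{k+1} − 1)/5.
Then N(H_{k+1}) = 1 + 6N(H_k) = 1 + 6·(6^{k+1} − 1)/5 = 1 + (6^{k+2} − 6)/5 = (5 + 6^{k+2} − 6)/5 = (6^{k+2} − 1)/5.
By induction, N(H_n) = (6^{n+1} − 1)/5 for all n ≥ 0.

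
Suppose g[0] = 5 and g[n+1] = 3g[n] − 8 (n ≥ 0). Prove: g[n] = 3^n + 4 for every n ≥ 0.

Base case: g[0] = 5, and 3^0 + 4 = 1 + 4 = 5.
Assume g[k] = 3^k + 4 for some k ≥ 0.
Then g[k+1] = 3g[k] − 8 = 3·(3^k + 4) − 8 = 3^{k+1} + 12 − 8 = 3^{k+1} + 4.
This completes the inductive step, so g[n] = 3^n + 4 for all n ≥ 0.

g[n] = 3^n + 4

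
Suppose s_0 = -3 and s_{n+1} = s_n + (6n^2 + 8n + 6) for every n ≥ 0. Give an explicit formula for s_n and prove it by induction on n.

Claim: s_n = 2n^3 + n^2 + 3n − 3.

Base case: s_0 = -3, and 2·0^3 + 0^2 + 3·0 − 3 = -3.
Assume s_k = 2k^3 + k^2 + 3k − 3.
Then s_{k+1} = s_k + (6k^2 + 8k + 6) = (2k^3 + k^2 + 3k − 3) + (6k^2 + 8k + 6) = 2k^3 + 7k^2 + 11k + 3,
and 2·(k+1)^3 + (k+1)^2 + 3·(k+1) − 3 = 2k^3 + 7k^2 + 11k + 3.
By induction, s_n = 2n^3 + n^2 + 3n − 3 for all n ≥ 0.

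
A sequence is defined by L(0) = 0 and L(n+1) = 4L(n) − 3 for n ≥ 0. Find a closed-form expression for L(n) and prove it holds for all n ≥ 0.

Claim: L(n) = -4^n + 1.

Base case: L(0) = 0, and -4^0 + 1 = -1 + 1 = 0.
Assume L(j) = -4^j + 1 for some j ≥ 0.
Then L(j+1) = 4L(j) − 3 = 4·(-4^j + 1) − 3 = -4^{j+1} + 4 − 3 = -4^{j+1} + 1.
Hence L(n) = -4^n + 1 for every n ≥ 0, by induction.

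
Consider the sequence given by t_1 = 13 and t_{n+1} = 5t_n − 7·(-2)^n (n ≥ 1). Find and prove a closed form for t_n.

Claim: t_n = 3·5^n + (-2)^n.

Base case: t_1 = 13, and 3·5^1 + (-2)^1 = 15 − 2 = 13.
Assume t_m = 3·5^m + (-2)^m for some m ≥ 1.
Then t_{m+1} = 5t_m − 7·(-2)^m = 5·(3·5^m + (-2)^m) − 7·(-2)^m = 3·5^{m+1} + 5·(-2)^m − 7·(-2)^m = 3·5^{m+1} − 2·(-2)^m = 3·5^{m+1} + (-2)^{m+1}.
By induction, t_n = 3·5^n + (-2)^n for all n ≥ 1.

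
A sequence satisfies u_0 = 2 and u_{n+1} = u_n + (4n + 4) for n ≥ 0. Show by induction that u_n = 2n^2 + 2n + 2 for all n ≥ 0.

Base case: u_0 = 2, and 2·0^2 + 2·0 + 2 = 2.
Assume u_m = 2m^2 + 2m + 2.
Then u_{m+1} = u_m + (4m + 4) = (2m^2 + 2m + 2) + (4m + 4) = 2m^2 + 6m + 6,
and 2·(m+1)^2 + 2·(m+1) + 2 = 2m^2 + 6m + 6.
This completes the inductive step, so u_n = 2n^2 + 2n + 2 for all n ≥ 0.

u_n = 2n^2 + 2n + 2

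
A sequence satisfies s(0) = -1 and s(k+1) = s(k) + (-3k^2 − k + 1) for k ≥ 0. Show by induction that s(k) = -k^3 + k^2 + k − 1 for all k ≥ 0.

Base case: s(0) = -1, and -0^3 + 0^2 + 0 − 1 = -1.
Assume s(m) = -m^3 + m^2 + m − 1.
Then s(m+1) = s(m) + (-3m^2 − m + 1) = (-m^3 + m^2 + m − 1) + (-3m^2 − m + 1) = -m^3 − 2m^2,
and -(m+1)^3 + (m+1)^2 + (m+1) − 1 = -m^3 − 2m^2.
This completes the inductive step, so s(k) = -k^3 + k^2 + k − 1 for all k ≥ 0.

s(k) = -k^3 + k^2 + k − 1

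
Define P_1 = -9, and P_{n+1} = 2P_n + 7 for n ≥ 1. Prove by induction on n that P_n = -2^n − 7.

Base case: P_1 = -9, and -2^1 − 7 = -2 − 7 = -9.
Assume P_m = -2^m − 7 for some m ≥ 1.
Then P_{m+1} = 2P_m + 7 = 2·(-2^m − 7) + 7 = -2^{m+1} − 14 + 7 = -2^{m+1} − 7.
By induction, P_n = -2^n − 7 for all n ≥ 1.

P_n = -2^n − 7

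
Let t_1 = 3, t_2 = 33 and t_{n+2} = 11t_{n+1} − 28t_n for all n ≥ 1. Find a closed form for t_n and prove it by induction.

Claim: t_n = 7^n − 4^n.

Base cases: t_1 = 3 and 7^1 − 4^1 = 3; t_2 = 33 and 7^2 − 4^2 = 33.
Assume t_j = 7^j − 4^j for all 1 ≤ j ≤ r, where r ≥ 2.
Then t_{r+1} = 11t_r − 28t_{r−1} = 11·(7^r − 4^r) − 28·(7^{r−1} − 4^{r−1}) = (11·7 − 28)7^{r−1} − (11·4 − 28)4^{r−1} = 49·7^{r−1} − 16·4^{r−1} = 7^{r+1} − 4^{r+1}.
This completes the inductive step, so t_n = 7^n − 4^n for all n ≥ 1.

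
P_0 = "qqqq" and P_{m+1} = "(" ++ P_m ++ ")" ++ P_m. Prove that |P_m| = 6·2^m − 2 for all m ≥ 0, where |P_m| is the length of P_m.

Base case: |P_0| = 4, and 6·2^0 − 2 = 4.
Assume |P_r| = 6·2^r − 2.
Then |P_{r+1}| = 1 + |P_r| + 1 + |P_r| = 2|P_r| + 2 = 2(6·2^r − 2) + 2 = 6·2^{r+1} − 4 + 2 = 6·2^{r+1} − 2.
By induction, |P_m| = 6·2^m − 2 for all m ≥ 0.

|P_m| = 6·2^m − 2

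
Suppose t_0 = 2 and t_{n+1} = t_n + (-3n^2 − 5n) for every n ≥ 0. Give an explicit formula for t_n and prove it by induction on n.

Claim: t_n = -n^3 − n^2 + 2n + 2.

Base case: t_0 = 2, and -0^3 − 0^2 + 2·0 + 2 = 2.
Assume t_m = -m^3 − m^2 + 2m + 2.
Then t_{m+1} = t_m + (-3m^2 − 5m) = (-m^3 − m^2 + 2m + 2) + (-3m^2 − 5m) = -m^3 − 4m^2 − 3m + 2,
and -(m+1)^3 − (m+1)^2 + 2·(m+1) + 2 = -m^3 − 4m^2 − 3m + 2.
This completes the inductive step, so t_n = -n^3 − n^2 + 2n + 2 for all n ≥ 0.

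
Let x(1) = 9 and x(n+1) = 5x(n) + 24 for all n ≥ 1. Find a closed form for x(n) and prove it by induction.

Claim: x(n) = 3·5^n − 6.

Base case: x(1) = 9, and 3·5^1 − 6 = 15 − 6 = 9.
Assume x(j) = 3·5^j − 6 for some j ≥ 1.
Then x(j+1) = 5x(j) + 24 = 5·(3·5^j − 6) + 24 = 15·5^j − 30 + 24 = 3·5^{j+1} − 6.
By induction, x(n) = 3·5^n − 6 for all n ≥ 1.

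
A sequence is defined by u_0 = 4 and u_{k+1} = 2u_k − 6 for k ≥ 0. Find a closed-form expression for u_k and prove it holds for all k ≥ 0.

Claim: u_k = -2^{k+1} + 6.

Base case: u_0 = 4, and -2^{0+1} + 6 = -2 + 6 = 4.
Assume u_j = -2^{j+1} + 6 for some j ≥ 0.
Then u_{j+1} = 2u_j − 6 = 2·(-2^{j+1} + 6) − 6 = -2^{j+2} + 12 − 6 = -2^{j+2} + 6.
This completes the inductive step, so u_k = -2^{k+1} + 6 for all k ≥ 0.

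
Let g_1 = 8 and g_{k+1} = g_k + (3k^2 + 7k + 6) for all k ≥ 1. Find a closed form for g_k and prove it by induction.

Claim: g_k = k^3 + 2k^2 + 3k + 2.

Base case: g_1 = 8, and 1^3 + 2·1^2 + 3·1 + 2 = 8.
Assume g_m = m^3 + 2m^2 + 3m + 2.
Then g_{m+1} = g_m + (3m^2 + 7m + 6) = (m^3 + 2m^2 + 3m + 2) + (3m^2 + 7m + 6) = m^3 + 5m^2 + 10m + 8,
and (m+1)^3 + 2·(m+1)^2 + 3·(m+1) + 2 = m^3 + 5m^2 + 10m + 8.
Hence g_k = k^3 + 2k^2 + 3k + 2 for every k ≥ 1, by induction.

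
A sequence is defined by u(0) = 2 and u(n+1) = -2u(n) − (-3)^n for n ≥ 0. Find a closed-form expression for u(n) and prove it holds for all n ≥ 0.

Claim: u(n) = (-2)^n + (-3)^n.

Base case: u(0) = 2, and (-2)^0 + (-3)^0 = 1 + 1 = 2.
Assume u(m) = (-2)^m + (-3)^m for some m ≥ 0.
Then u(m+1) = -2u(m) − (-3)^m = -2·((-2)^m + (-3)^m) − (-3)^m = (-2)^{m+1} − 2·(-3)^m − (-3)^m = (-2)^{m+1} − 3·(-3)^m = (-2)^{m+1} + (-3)^{m+1}.
So the formula holds for m+1, and by induction u(n) = (-2)^n + (-3)^n for all n ≥ 0.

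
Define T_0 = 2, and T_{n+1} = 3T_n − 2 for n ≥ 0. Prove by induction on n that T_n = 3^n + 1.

Base case: T_0 = 2, and 3^0 + 1 = 1 + 1 = 2.
Assume T_j = 3^j + 1 for some j ≥ 0.
Then T_{j+1} = 3T_j − 2 = 3·(3^j + 1) − 2 = 3^{j+1} + 3 − 2 = 3^{j+1} + 1.
Hence T_n = 3^n + 1 for every n ≥ 0, by induction.

T_n = 3^n + 1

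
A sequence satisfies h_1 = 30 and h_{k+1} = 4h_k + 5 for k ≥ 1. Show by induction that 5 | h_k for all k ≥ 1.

Base case: h_1 = 30 = 5·6, so 5 | h_1.
Assume 5 | h_m, so h_m = 5t for some integer t.
Then h_{m+1} = 4h_m + 5 = 4·(5t) + 5 = 5(4t + 1), so 5 | h_{m+1}.
This completes the inductive step, so 5 | h_k for all k ≥ 1.

5 | h_k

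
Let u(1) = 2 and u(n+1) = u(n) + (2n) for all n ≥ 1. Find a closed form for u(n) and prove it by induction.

Claim: u(n) = n^2 − n + 2.

Base case: u(1) = 2, and 1^2 − 1 + 2 = 2.
Assume u(j) = j^2 − j + 2.
Then u(j+1) = u(j) + (2j) = (j^2 − j + 2) + (2j) = j^2 + j + 2,
and (j+1)^2 − (j+1) + 2 = j^2 + j + 2.
By induction, u(n) = n^2 − n + 2 for all n ≥ 1.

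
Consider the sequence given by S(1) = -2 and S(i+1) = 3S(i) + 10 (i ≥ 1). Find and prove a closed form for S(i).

Claim: S(i) = 3^i − 5.

Base case: S(1) = -2, and 3^1 − 5 = 3 − 5 = -2.
Assume S(r) = 3^r − 5 for some r ≥ 1.
Then S(r+1) = 3S(r) + 10 = 3·(3^r − 5) + 10 = 3^{r+1} − 15 + 10 = 3^{r+1} − 5.
Hence S(i) = 3^i − 5 for every i ≥ 1, by induction.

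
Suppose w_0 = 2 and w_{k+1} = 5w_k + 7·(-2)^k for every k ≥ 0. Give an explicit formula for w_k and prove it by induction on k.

Claim: w_k = 3·5^k − (-2)^k.

Base case: w_0 = 2, and 3·5^0 − (-2)^0 = 3 − 1 = 2.
Assume w_m = 3·5^m − (-2)^m for some m ≥ 0.
Then w_{m+1} = 5w_m + 7·(-2)^m = 5·(3·5^m − (-2)^m) + 7·(-2)^m = 3·5^{m+1} − 5·(-2)^m + 7·(-2)^m = 3·5^{m+1} + 2·(-2)^m = 3·5^{m+1} − (-2)^{m+1}.
By induction, w_k = 3·5^k − (-2)^k for all k ≥ 0.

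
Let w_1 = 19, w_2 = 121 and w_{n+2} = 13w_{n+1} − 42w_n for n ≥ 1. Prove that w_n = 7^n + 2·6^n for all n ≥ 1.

Base cases: w_1 = 19 and 7^1 + 2·6^1 = 19; w_2 = 121 and 7^2 + 2·6^2 = 121.
Assume w_j = 7^j + 2·6^j for all 1 ≤ j ≤ k, where k ≥ 2.
Then w_{k+1} = 13w_k − 42w_{k−1} = 13·(7^k + 2·6^k) − 42·(7^{k−1} + 2·6^{k−1}) = (13·7 − 42)7^{k−1} + 2·(13·6 − 42)6^{k−1} = 49·7^{k−1} + 72·6^{k−1} = 7^{k+1} + 2·6^{k+1}.
This completes the inductive step, so w_n = 7^n + 2·6^n for all n ≥ 1.

w_n = 7^n + 2·6^n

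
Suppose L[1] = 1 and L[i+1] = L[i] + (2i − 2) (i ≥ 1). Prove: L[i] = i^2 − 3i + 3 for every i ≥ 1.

Base case: L[1] = 1, and 1^2 − 3·1 + 3 = 1.
Assume L[k] = k^2 − 3k + 3.
Then L[k+1] = L[k] + (2k − 2) = (k^2 − 3k + 3) + (2k − 2) = k^2 − k + 1,
and (k+1)^2 − 3·(k+1) + 3 = k^2 − k + 1.
By induction, L[i] = i^2 − 3i + 3 for all i ≥ 1.

L[i] = i^2 − 3i + 3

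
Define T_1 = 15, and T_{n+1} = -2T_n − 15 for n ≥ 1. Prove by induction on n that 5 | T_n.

Base case: T_1 = 15 = 5·3, so 5 | T_1.
Assume 5 | T_r, so T_r = 5t for some integer t.
Then T_{r+1} = -2T_r − 15 = -2·(5t) − 15 = 5(-2t − 3), so 5 | T_{r+1}.
By induction, 5 | T_n for all n ≥ 1.

5 | T_n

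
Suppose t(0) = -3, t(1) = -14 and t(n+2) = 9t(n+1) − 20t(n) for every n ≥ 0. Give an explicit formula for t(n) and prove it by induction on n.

Claim: t(n) = -4^n − 2·5^n.

Base cases: t(0) = -3 and -4^0 − 2·5^0 = -3; t(1) = -14 and -4^1 − 2·5^1 = -14.
Assume t(j) = -4^j − 2·5^j for all 0 ≤ j ≤ m, where m ≥ 1.
Then t(m+1) = 9t(m) − 20t(m−1) = 9·(-4^m − 2·5^m) − 20·(-4^{m−1} − 2·5^{m−1}) = -(9·4 − 20)4^{m−1} − 2·(9·5 − 20)5^{m−1} = -16·4^{m−1} − 50·5^{m−1} = -4^{m+1} − 2·5^{m+1}.
So the formula holds for m+1, and by strong induction t(n) = -4^n − 2·5^n for all n ≥ 0.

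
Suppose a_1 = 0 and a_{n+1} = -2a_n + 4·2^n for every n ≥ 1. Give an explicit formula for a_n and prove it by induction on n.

Claim: a_n = (-2)^n + 2^n.

Base case: a_1 = 0, and (-2)^1 + 2^1 = -2 + 2 = 0.
Assume a_j = (-2)^j + 2^j for some j ≥ 1.
Then a_{j+1} = -2a_j + 4·2^j = -2·((-2)^j + 2^j) + 4·2^j = (-2)^{j+1} − 2·2^j + 4·2^j = (-2)^{j+1} + 2·2^j = (-2)^{j+1} + 2^{j+1}.
This completes the inductive step, so a_n = (-2)^n + 2^n for all n ≥ 1.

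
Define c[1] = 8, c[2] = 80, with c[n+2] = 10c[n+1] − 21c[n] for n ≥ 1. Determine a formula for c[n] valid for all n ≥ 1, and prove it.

Claim: c[n] = 2·7^n − 2·3^n.

Base cases: c[1] = 8 and 2·7^1 − 2·3^1 = 8; c[2] = 80 and 2·7^2 − 2·3^2 = 80.
Assume c[j] = 2·7^j − 2·3^j for all 1 ≤ j ≤ r, where r ≥ 2.
Then c[r+1] = 10c[r] − 21c[r−1] = 10·(2·7^r − 2·3^r) − 21·(2·7^{r−1} − 2·3^{r−1}) = 2·(10·7 − 21)7^{r−1} − 2·(10·3 − 21)3^{r−1} = 98·7^{r−1} − 18·3^{r−1} = 2·7^{r+1} − 2·3^{r+1}.
This completes the inductive step, so c[n] = 2·7^n − 2·3^n for all n ≥ 1.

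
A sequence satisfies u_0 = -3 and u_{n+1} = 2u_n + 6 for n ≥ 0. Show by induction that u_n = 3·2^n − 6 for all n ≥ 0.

Base case: u_0 = -3, and 3·2^0 − 6 = 3 − 6 = -3.
Assume u_j = 3·2^j − 6 for some j ≥ 0.
Then u_{j+1} = 2u_j + 6 = 2·(3·2^j − 6) + 6 = 6·2^j − 12 + 6 = 3·2^{j+1} − 6.
This completes the inductive step, so u_n = 3·2^n − 6 for all n ≥ 0.

u_n = 3·2^n − 6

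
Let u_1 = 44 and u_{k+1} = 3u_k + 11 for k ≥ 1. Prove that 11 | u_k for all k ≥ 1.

Base case: u_1 = 44 = 11·4, so 11 | u_1.
Assume 11 | u_m, so u_m = 11t for some integer t.
Then u_{m+1} = 3u_m + 11 = 3·(11t) + 11 = 11(3t + 1), so 11 | u_{m+1}.
So the property holds for m+1, and by induction 11 | u_k for all k ≥ 1.

11 | u_k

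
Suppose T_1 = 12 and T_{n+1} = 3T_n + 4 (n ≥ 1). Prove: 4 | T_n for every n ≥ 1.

Base case: T_1 = 12 = 4·3, so 4 | T_1.
Assume 4 | T_j, so T_j = 4t for some integer t.
Then T_{j+1} = 3T_j + 4 = 3·(4t) + 4 = 4(3t + 1), so 4 | T_{j+1}.
So the property holds for j+1, and by induction 4 | T_n for all n ≥ 1.

4 | T_n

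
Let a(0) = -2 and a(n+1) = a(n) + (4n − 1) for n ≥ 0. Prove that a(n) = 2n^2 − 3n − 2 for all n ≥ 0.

Base case: a(0) = -2, and 2·0^2 − 3·0 − 2 = -2.
Assume a(r) = 2r^2 − 3r − 2.
Then a(r+1) = a(r) + (4r − 1) = (2r^2 − 3r − 2) + (4r − 1) = 2r^2 + r − 3,
and 2·(r+1)^2 − 3·(r+1) − 2 = 2r^2 + r − 3.
Hence a(n) = 2n^2 − 3n − 2 for every n ≥ 0, by induction.

a(n) = 2n^2 − 3n − 2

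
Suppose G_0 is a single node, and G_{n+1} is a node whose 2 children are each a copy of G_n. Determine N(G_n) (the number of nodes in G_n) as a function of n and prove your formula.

Claim: N(G_n) = 2^{n+1} − 1.

Base case: N(G_0) = 1, and 2^{0+1} − 1 = 1.
Assume N(G_r) = 2^{r+1} − 1.
Then N(G_{r+1}) = 1 + 2N(G_r) = 1 + 2(2^{r+1} − 1) = 2^{r+2} − 2 + 1 = 2^{r+2} − 1.
Hence N(G_n) = 2^{n+1} − 1 for every n ≥ 0, by induction.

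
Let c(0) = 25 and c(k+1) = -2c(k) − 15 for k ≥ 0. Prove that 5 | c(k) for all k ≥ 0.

Base case: c(0) = 25 = 5·5, so 5 | c(0).
Assume 5 | c(m), so c(m) = 5t for some integer t.
Then c(m+1) = -2c(m) − 15 = -2·(5t) − 15 = 5(-2t − 3), so 5 | c(m+1).
By induction, 5 | c(k) for all k ≥ 0.

5 | c(k)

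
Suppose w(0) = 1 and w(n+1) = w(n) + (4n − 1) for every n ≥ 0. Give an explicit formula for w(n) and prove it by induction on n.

Claim: w(n) = 2n^2 − 3n + 1.

Base case: w(0) = 1, and 2·0^2 − 3·0 + 1 = 1.
Assume w(r) = 2r^2 − 3r + 1.
Then w(r+1) = w(r) + (4r − 1) = (2r^2 − 3r + 1) + (4r − 1) = 2r^2 + r,
and 2·(r+1)^2 − 3·(r+1) + 1 = 2r^2 + r.
This completes the inductive step, so w(n) = 2n^2 − 3n + 1 for all n ≥ 0.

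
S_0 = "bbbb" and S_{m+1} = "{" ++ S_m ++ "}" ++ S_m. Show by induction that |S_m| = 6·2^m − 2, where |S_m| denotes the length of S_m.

Base case: |S_0| = 4, and 6·2^0 − 2 = 4.
Assume |S_k| = 6·2^k − 2.
Then |S_{k+1}| = 1 + |S_k| + 1 + |S_k| = 2|S_k| + 2 = 2(6·2^k − 2) + 2 = 6·2^{k+1} − 4 + 2 = 6·2^{k+1} − 2.
Hence |S_m| = 6·2^m − 2 for every m ≥ 0, by induction.

|S_m| = 6·2^m − 2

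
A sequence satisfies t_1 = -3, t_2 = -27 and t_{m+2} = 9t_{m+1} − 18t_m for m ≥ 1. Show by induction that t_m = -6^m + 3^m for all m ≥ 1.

Base cases: t_1 = -3 and -6^1 + 3^1 = -3; t_2 = -27 and -6^2 + 3^2 = -27.
Assume t_j = -6^j + 3^j for all 1 ≤ j ≤ k, where k ≥ 2.
Then t_{k+1} = 9t_k − 18t_{k−1} = 9·(-6^k + 3^k) − 18·(-6^{k−1} + 3^{k−1}) = -(9·6 − 18)6^{k−1} + (9·3 − 18)3^{k−1} = -36·6^{k−1} + 9·3^{k−1} = -6^{k+1} + 3^{k+1}.
By strong induction, t_m = -6^m + 3^m for all m ≥ 1.

t_m = -6^m + 3^m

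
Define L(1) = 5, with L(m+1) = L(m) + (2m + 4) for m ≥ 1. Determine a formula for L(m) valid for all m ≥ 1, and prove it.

Claim: L(m) = m^2 + 3m + 1.

Base case: L(1) = 5, and 1^2 + 3·1 + 1 = 5.
Assume L(j) = j^2 + 3j + 1.
Then L(j+1) = L(j) + (2j + 4) = (j^2 + 3j + 1) + (2j + 4) = j^2 + 5j + 5,
and (j+1)^2 + 3·(j+1) + 1 = j^2 + 5j + 5.
This completes the inductive step, so L(m) = m^2 + 3m + 1 for all m ≥ 1.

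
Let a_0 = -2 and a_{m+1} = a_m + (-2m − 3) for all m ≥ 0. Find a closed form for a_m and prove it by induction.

Claim: a_m = -m^2 − 2m − 2.

Base case: a_0 = -2, and -0^2 − 2·0 − 2 = -2.
Assume a_j = -j^2 − 2j − 2.
Then a_{j+1} = a_j + (-2j − 3) = (-j^2 − 2j − 2) + (-2j − 3) = -j^2 − 4j − 5,
and -(j+1)^2 − 2·(j+1) − 2 = -j^2 − 4j − 5.
Hence a_m = -m^2 − 2m − 2 for every m ≥ 0, by induction.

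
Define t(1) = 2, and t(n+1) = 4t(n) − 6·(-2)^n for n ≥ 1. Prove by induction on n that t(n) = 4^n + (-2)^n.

Base case: t(1) = 2, and 4^1 + (-2)^1 = 4 − 2 = 2.
Assume t(j) = 4^j + (-2)^j for some j ≥ 1.
Then t(j+1) = 4t(j) − 6·(-2)^j = 4·(4^j + (-2)^j) − 6·(-2)^j = 4^{j+1} + 4·(-2)^j − 6·(-2)^j = 4^{j+1} − 2·(-2)^j = 4^{j+1} + (-2)^{j+1}.
So the formula holds for j+1, and by induction t(n) = 4^n + (-2)^n for all n ≥ 1.

t(n) = 4^n + (-2)^n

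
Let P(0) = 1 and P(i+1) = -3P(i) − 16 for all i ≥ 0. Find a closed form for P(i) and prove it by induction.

Claim: P(i) = 5·(-3)^i − 4.

Base case: P(0) = 1, and 5·(-3)^0 − 4 = 5 − 4 = 1.
Assume P(j) = 5·(-3)^j − 4 for some j ≥ 0.
Then P(j+1) = -3P(j) − 16 = -3·(5·(-3)^j − 4) − 16 = -15·(-3)^j + 12 − 16 = 5·(-3)^{j+1} − 4.
By induction, P(i) = 5·(-3)^i − 4 for all i ≥ 0.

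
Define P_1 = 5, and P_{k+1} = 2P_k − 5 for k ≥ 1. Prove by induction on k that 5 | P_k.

Base case: P_1 = 5 = 5·1, so 5 | P_1.
Assume 5 | P_j, so P_j = 5t for some integer t.
Then P_{j+1} = 2P_j − 5 = 2·(5t) − 5 = 5(2t − 1), so 5 | P_{j+1}.
So the property holds for j+1, and by induction 5 | P_k for all k ≥ 1.

5 | P_k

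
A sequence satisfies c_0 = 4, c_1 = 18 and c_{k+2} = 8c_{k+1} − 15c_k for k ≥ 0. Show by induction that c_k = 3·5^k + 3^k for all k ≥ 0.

Base cases: c_0 = 4 and 3·5^0 + 3^0 = 4; c_1 = 18 and 3·5^1 + 3^1 = 18.
Assume c_j = 3·5^j + 3^j for all 0 ≤ j ≤ r, where r ≥ 1.
Then c_{r+1} = 8c_r − 15c_{r−1} = 8·(3·5^r + 3^r) − 15·(3·5^{r−1} + 3^{r−1}) = 3·(8·5 − 15)5^{r−1} + (8·3 − 15)3^{r−1} = 75·5^{r−1} + 9·3^{r−1} = 3·5^{r+1} + 3^{r+1}.
By strong induction, c_k = 3·5^k + 3^k for all k ≥ 0.

c_k = 3·5^k + 3^k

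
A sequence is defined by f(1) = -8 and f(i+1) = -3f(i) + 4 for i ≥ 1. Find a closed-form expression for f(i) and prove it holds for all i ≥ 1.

Claim: f(i) = 3·(-3)^i + 1.

Base case: f(1) = -8, and 3·(-3)^1 + 1 = -9 + 1 = -8.
Assume f(m) = 3·(-3)^m + 1 for some m ≥ 1.
Then f(m+1) = -3f(m) + 4 = -3·(3·(-3)^m + 1) + 4 = -9·(-3)^m − 3 + 4 = 3·(-3)^{m+1} + 1.
Hence f(i) = 3·(-3)^i + 1 for every i ≥ 1, by induction.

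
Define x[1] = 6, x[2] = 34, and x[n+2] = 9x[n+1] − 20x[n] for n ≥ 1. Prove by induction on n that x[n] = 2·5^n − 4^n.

Base cases: x[1] = 6 and 2·5^1 − 4^1 = 6; x[2] = 34 and 2·5^2 − 4^2 = 34.
Assume x[i] = 2·5^i − 4^i for all 1 ≤ i ≤ j, where j ≥ 2.
Then x[j+1] = 9x[j] − 20x[j−1] = 9·(2·5^j − 4^j) − 20·(2·5^{j−1} − 4^{j−1}) = 2·(9·5 − 20)5^{j−1} − (9·4 − 20)4^{j−1} = 50·5^{j−1} − 16·4^{j−1} = 2·5^{j+1} − 4^{j+1}.
By strong induction, x[n] = 2·5^n − 4^n for all n ≥ 1.

x[n] = 2·5^n − 4^n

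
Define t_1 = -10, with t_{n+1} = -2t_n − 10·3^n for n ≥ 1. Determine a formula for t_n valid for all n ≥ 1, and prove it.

Claim: t_n = 2·(-2)^n − 2·3^n.

Base case: t_1 = -10, and 2·(-2)^1 − 2·3^1 = -4 − 6 = -10.
Assume t_k = 2·(-2)^k − 2·3^k for some k ≥ 1.
Then t_{k+1} = -2t_k − 10·3^k = -2·(2·(-2)^k − 2·3^k) − 10·3^k = 2·(-2)^{k+1} + 4·3^k − 10·3^k = 2·(-2)^{k+1} − 6·3^k = 2·(-2)^{k+1} − 2·3^{k+1}.
This completes the inductive step, so t_n = 2·(-2)^n − 2·3^n for all n ≥ 1.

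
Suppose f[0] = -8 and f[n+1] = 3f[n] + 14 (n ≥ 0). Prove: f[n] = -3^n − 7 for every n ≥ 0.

Base case: f[0] = -8, and -3^0 − 7 = -1 − 7 = -8.
Assume f[m] = -3^m − 7 for some m ≥ 0.
Then f[m+1] = 3f[m] + 14 = 3·(-3^m − 7) + 14 = -3^{m+1} − 21 + 14 = -3^{m+1} − 7.
By induction, f[n] = -3^n − 7 for all n ≥ 0.

f[n] = -3^n − 7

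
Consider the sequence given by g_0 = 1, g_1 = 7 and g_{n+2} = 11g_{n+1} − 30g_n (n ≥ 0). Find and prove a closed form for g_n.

Claim: g_n = -5^n + 2·6^n.

Base cases: g_0 = 1 and -5^0 + 2·6^0 = 1; g_1 = 7 and -5^1 + 2·6^1 = 7.
Assume g_i = -5^i + 2·6^i for all 0 ≤ i ≤ j, where j ≥ 1.
Then g_{j+1} = 11g_j − 30g_{j−1} = 11·(-5^j + 2·6^j) − 30·(-5^{j−1} + 2·6^{j−1}) = -(11·5 − 30)5^{j−1} + 2·(11·6 − 30)6^{j−1} = -25·5^{j−1} + 72·6^{j−1} = -5^{j+1} + 2·6^{j+1}.
By strong induction, g_n = -5^n + 2·6^n for all n ≥ 0.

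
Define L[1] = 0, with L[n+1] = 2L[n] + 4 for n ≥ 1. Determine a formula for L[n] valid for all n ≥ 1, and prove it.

Claim: L[n] = 2^{n+1} − 4.

Base case: L[1] = 0, and 2^{1+1} − 4 = 4 − 4 = 0.
Assume L[m] = 2^{m+1} − 4 for some m ≥ 1.
Then L[m+1] = 2L[m] + 4 = 2·(2^{m+1} − 4) + 4 = 2^{m+2} − 8 + 4 = 2^{m+2} − 4.
This completes the inductive step, so L[n] = 2^{n+1} − 4 for all n ≥ 1.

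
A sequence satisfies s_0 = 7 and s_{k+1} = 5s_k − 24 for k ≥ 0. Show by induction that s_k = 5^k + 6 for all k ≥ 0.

Base case: s_0 = 7, and 5^0 + 6 = 1 + 6 = 7.
Assume s_j = 5^j + 6 for some j ≥ 0.
Then s_{j+1} = 5s_j − 24 = 5·(5^j + 6) − 24 = 5^{j+1} + 30 − 24 = 5^{j+1} + 6.
So the formula holds for j+1, and by induction s_k = 5^k + 6 for all k ≥ 0.

s_k = 5^k + 6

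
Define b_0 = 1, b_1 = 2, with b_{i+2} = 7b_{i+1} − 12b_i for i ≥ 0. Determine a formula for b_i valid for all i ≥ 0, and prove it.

Claim: b_i = -4^i + 2·3^i.

Base cases: b_0 = 1 and -4^0 + 2·3^0 = 1; b_1 = 2 and -4^1 + 2·3^1 = 2.
Assume b_t = -4^t + 2·3^t for all 0 ≤ t ≤ j, where j ≥ 1.
Then b_{j+1} = 7b_j − 12b_{j−1} = 7·(-4^j + 2·3^j) − 12·(-4^{j−1} + 2·3^{j−1}) = -(7·4 − 12)4^{j−1} + 2·(7·3 − 12)3^{j−1} = -16·4^{j−1} + 18·3^{j−1} = -4^{j+1} + 2·3^{j+1}.
This completes the inductive step, so b_i = -4^i + 2·3^i for all i ≥ 0.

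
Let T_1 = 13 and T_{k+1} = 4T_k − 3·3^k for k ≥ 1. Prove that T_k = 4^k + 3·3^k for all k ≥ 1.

Base case: T_1 = 13, and 4^1 + 3·3^1 = 4 + 9 = 13.
Assume T_j = 4^j + 3·3^j for some j ≥ 1.
Then T_{j+1} = 4T_j − 3·3^j = 4·(4^j + 3·3^j) − 3·3^j = 4^{j+1} + 12·3^j − 3·3^j = 4^{j+1} + 9·3^j = 4^{j+1} + 3·3^{j+1}.
So the formula holds for j+1, and by induction T_k = 4^k + 3·3^k for all k ≥ 1.

T_k = 4^k + 3·3^k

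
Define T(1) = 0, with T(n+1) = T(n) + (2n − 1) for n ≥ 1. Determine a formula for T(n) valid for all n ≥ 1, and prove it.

Claim: T(n) = n^2 − 2n + 1.

Base case: T(1) = 0, and 1^2 − 2·1 + 1 = 0.
Assume T(k) = k^2 − 2k + 1.
Then T(k+1) = T(k) + (2k − 1) = (k^2 − 2k + 1) + (2k − 1) = k^2,
and (k+1)^2 − 2·(k+1) + 1 = k^2.
This completes the inductive step, so T(n) = n^2 − 2n + 1 for all n ≥ 1.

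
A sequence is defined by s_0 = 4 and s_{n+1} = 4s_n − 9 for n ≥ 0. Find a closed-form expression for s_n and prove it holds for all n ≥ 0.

Claim: s_n = 4^n + 3.

Base case: s_0 = 4, and 4^0 + 3 = 1 + 3 = 4.
Assume s_m = 4^m + 3 for some m ≥ 0.
Then s_{m+1} = 4s_m − 9 = 4·(4^m + 3) − 9 = 4^{m+1} + 12 − 9 = 4^{m+1} + 3.
Hence s_n = 4^n + 3 for every n ≥ 0, by induction.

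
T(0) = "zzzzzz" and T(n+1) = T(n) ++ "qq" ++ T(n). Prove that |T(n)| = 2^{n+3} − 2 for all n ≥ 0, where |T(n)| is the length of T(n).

Base case: |T(0)| = 6, and 2^{0+3} − 2 = 6.
Assume |T(j)| = 2^{j+3} − 2.
Then |T(j+1)| = |T(j)| + 2 + |T(j)| = 2|T(j)| + 2 = 2(2^{j+3} − 2) + 2 = 2^{j+1+3} − 4 + 2 = 2^{j+1+3} − 2.
This completes the inductive step, so |T(n)| = 2^{n+3} − 2 for all n ≥ 0.

|T(n)| = 2^{n+3} − 2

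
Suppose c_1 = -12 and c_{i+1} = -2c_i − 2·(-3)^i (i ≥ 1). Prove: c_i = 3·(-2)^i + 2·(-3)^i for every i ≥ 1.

Base case: c_1 = -12, and 3·(-2)^1 + 2·(-3)^1 = -6 − 6 = -12.
Assume c_j = 3·(-2)^j + 2·(-3)^j for some j ≥ 1.
Then c_{j+1} = -2c_j − 2·(-3)^j = -2·(3·(-2)^j + 2·(-3)^j) − 2·(-3)^j = 3·(-2)^{j+1} − 4·(-3)^j − 2·(-3)^j = 3·(-2)^{j+1} − 6·(-3)^j = 3·(-2)^{j+1} + 2·(-3)^{j+1}.
By induction, c_i = 3·(-2)^i + 2·(-3)^i for all i ≥ 1.

c_i = 3·(-2)^i + 2·(-3)^i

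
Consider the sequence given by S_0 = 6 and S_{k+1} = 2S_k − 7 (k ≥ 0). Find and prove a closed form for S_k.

Claim: S_k = -2^k + 7.

Base case: S_0 = 6, and -2^0 + 7 = -1 + 7 = 6.
Assume S_m = -2^m + 7 for some m ≥ 0.
Then S_{m+1} = 2S_m − 7 = 2·(-2^m + 7) − 7 = -2^{m+1} + 14 − 7 = -2^{m+1} + 7.
This completes the inductive step, so S_k = -2^k + 7 for all k ≥ 0.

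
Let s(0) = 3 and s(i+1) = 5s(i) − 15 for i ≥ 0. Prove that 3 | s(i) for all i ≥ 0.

Base case: s(0) = 3 = 3·1, so 3 | s(0).
Assume 3 | s(m), so s(m) = 3t for some integer t.
Then s(m+1) = 5s(m) − 15 = 5·(3t) − 15 = 3(5t − 5), so 3 | s(m+1).
So the property holds for m+1, and by induction 3 | s(i) for all i ≥ 0.

3 | s(i)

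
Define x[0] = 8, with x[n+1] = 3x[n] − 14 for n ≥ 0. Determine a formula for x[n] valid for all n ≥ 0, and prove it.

Claim: x[n] = 3^n + 7.

Base case: x[0] = 8, and 3^0 + 7 = 1 + 7 = 8.
Assume x[m] = 3^m + 7 for some m ≥ 0.
Then x[m+1] = 3x[m] − 14 = 3·(3^m + 7) − 14 = 3^{m+1} + 21 − 14 = 3^{m+1} + 7.
By induction, x[n] = 3^n + 7 for all n ≥ 0.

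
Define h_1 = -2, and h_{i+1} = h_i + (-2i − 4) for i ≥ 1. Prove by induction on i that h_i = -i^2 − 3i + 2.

Base case: h_1 = -2, and -1^2 − 3·1 + 2 = -2.
Assume h_j = -j^2 − 3j + 2.
Then h_{j+1} = h_j + (-2j − 4) = (-j^2 − 3j + 2) + (-2j − 4) = -j^2 − 5j − 2,
and -(j+1)^2 − 3·(j+1) + 2 = -j^2 − 5j − 2.
By induction, h_i = -i^2 − 3i + 2 for all i ≥ 1.

h_i = -i^2 − 3i + 2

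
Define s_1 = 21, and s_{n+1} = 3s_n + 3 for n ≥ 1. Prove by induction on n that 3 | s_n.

Base case: s_1 = 21 = 3·7, so 3 | s_1.
Assume 3 | s_k, so s_k = 3t for some integer t.
Then s_{k+1} = 3s_k + 3 = 3·(3t) + 3 = 3(3t + 1), so 3 | s_{k+1}.
By induction, 3 | s_n for all n ≥ 1.

3 | s_n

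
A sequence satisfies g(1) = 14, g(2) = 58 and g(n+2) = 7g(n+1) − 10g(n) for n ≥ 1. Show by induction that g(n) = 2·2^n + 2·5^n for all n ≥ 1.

Base cases: g(1) = 14 and 2·2^1 + 2·5^1 = 14; g(2) = 58 and 2·2^2 + 2·5^2 = 58.
Assume g(j) = 2·2^j + 2·5^j for all 1 ≤ j ≤ m, where m ≥ 2.
Then g(m+1) = 7g(m) − 10g(m−1) = 7·(2·2^m + 2·5^m) − 10·(2·2^{m−1} + 2·5^{m−1}) = 2·(7·2 − 10)2^{m−1} + 2·(7·5 − 10)5^{m−1} = 8·2^{m−1} + 50·5^{m−1} = 2·2^{m+1} + 2·5^{m+1}.
This completes the inductive step, so g(n) = 2·2^n + 2·5^n for all n ≥ 1.

g(n) = 2·2^n + 2·5^n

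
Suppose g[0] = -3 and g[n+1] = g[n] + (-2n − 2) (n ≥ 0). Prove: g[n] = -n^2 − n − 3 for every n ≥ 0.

Base case: g[0] = -3, and -0^2 − 0 − 3 = -3.
Assume g[j] = -j^2 − j − 3.
Then g[j+1] = g[j] + (-2j − 2) = (-j^2 − j − 3) + (-2j − 2) = -j^2 − 3j − 5,
and -(j+1)^2 − (j+1) − 3 = -j^2 − 3j − 5.
By induction, g[n] = -n^2 − n − 3 for all n ≥ 0.

g[n] = -n^2 − n − 3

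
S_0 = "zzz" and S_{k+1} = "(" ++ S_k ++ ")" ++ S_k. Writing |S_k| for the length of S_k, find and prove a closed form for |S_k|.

Claim: |S_k| = 5·2^k − 2.

Base case: |S_0| = 3, and 5·2^0 − 2 = 3.
Assume |S_j| = 5·2^j − 2.
Then |S_{j+1}| = 1 + |S_j| + 1 + |S_j| = 2|S_j| + 2 = 2(5·2^j − 2) + 2 = 5·2^{j+1} − 4 + 2 = 5·2^{j+1} − 2.
So the formula holds for j+1, and by induction |S_k| = 5·2^k − 2 for all k ≥ 0.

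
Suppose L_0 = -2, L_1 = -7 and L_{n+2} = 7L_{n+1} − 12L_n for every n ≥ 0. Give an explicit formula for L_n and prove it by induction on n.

Claim: L_n = -3^n − 4^n.

Base cases: L_0 = -2 and -3^0 − 4^0 = -2; L_1 = -7 and -3^1 − 4^1 = -7.
Assume L_j = -3^j − 4^j for all 0 ≤ j ≤ k, where k ≥ 1.
Then L_{k+1} = 7L_k − 12L_{k−1} = 7·(-3^k − 4^k) − 12·(-3^{k−1} − 4^{k−1}) = -(7·3 − 12)3^{k−1} − (7·4 − 12)4^{k−1} = -9·3^{k−1} − 16·4^{k−1} = -3^{k+1} − 4^{k+1}.
By strong induction, L_n = -3^n − 4^n for all n ≥ 0.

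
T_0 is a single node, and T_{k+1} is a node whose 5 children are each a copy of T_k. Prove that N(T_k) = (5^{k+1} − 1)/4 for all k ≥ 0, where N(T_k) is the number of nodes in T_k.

Base case: N(T_0) = 1, and (5^{0+1} − 1)/4 = 1.
Assume N(T_m) = (5^{m+1} − 1)/4.
Then N(T_{m+1}) = 1 + 5N(T_m) = 1 + 5·(5^{m+1} − 1)/4 = 1 + (5^{m+2} − 5)/4 = (4 + 5^{m+2} − 5)/4 = (5^{m+2} − 1)/4.
This completes the inductive step, so N(T_k) = (5^{k+1} − 1)/4 for all k ≥ 0.

N(T_k) = (5^{k+1} − 1)/4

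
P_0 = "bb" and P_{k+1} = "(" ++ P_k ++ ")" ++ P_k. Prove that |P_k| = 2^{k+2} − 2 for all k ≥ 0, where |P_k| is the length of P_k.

Base case: |P_0| = 2, and 2^{0+2} − 2 = 2.
Assume |P_r| = 2^{r+2} − 2.
Then |P_{r+1}| = 1 + |P_r| + 1 + |P_r| = 2|P_r| + 2 = 2(2^{r+2} − 2) + 2 = 2^{r+3} − 4 + 2 = 2^{r+3} − 2.
Hence |P_k| = 2^{k+2} − 2 for every k ≥ 0, by induction.

|P_k| = 2^{k+2} − 2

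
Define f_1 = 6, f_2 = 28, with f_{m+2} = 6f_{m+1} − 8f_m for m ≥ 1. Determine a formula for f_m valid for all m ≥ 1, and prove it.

Claim: f_m = -2^m + 2·4^m.

Base cases: f_1 = 6 and -2^1 + 2·4^1 = 6; f_2 = 28 and -2^2 + 2·4^2 = 28.
Assume f_j = -2^j + 2·4^j for all 1 ≤ j ≤ r, where r ≥ 2.
Then f_{r+1} = 6f_r − 8f_{r−1} = 6·(-2^r + 2·4^r) − 8·(-2^{r−1} + 2·4^{r−1}) = -(6·2 − 8)2^{r−1} + 2·(6·4 − 8)4^{r−1} = -4·2^{r−1} + 32·4^{r−1} = -2^{r+1} + 2·4^{r+1}.
By strong induction, f_m = -2^m + 2·4^m for all m ≥ 1.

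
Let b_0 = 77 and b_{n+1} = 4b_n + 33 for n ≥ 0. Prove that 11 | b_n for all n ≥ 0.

Base case: b_0 = 77 = 11·7, so 11 | b_0.
Assume 11 | b_j, so b_j = 11t for some integer t.
Then b_{j+1} = 4b_j + 33 = 4·(11t) + 33 = 11(4t + 3), so 11 | b_{j+1}.
Hence 11 | b_n for every n ≥ 0, by induction.

11 | b_n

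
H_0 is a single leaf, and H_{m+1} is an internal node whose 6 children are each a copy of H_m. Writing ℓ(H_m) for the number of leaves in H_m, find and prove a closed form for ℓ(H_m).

Claim: ℓ(H_m) = 6^m.

Base case: ℓ(H_0) = 1, and 6^0 = 1.
Assume ℓ(H_k) = 6^k.
Then ℓ(H_{k+1}) = 6·ℓ(H_k) = 6·6^k = 6^{k+1}.
Hence ℓ(H_m) = 6^m for every m ≥ 0, by induction.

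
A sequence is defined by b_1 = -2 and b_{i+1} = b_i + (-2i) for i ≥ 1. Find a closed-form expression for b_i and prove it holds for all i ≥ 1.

Claim: b_i = -i^2 + i − 2.

Base case: b_1 = -2, and -1^2 + 1 − 2 = -2.
Assume b_j = -j^2 + j − 2.
Then b_{j+1} = b_j + (-2j) = (-j^2 + j − 2) + (-2j) = -j^2 − j − 2,
and -(j+1)^2 + (j+1) − 2 = -j^2 − j − 2.
By induction, b_i = -i^2 + i − 2 for all i ≥ 1.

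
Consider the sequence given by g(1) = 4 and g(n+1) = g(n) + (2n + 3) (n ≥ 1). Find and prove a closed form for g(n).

Claim: g(n) = n^2 + 2n + 1.

Base case: g(1) = 4, and 1^2 + 2·1 + 1 = 4.
Assume g(k) = k^2 + 2k + 1.
Then g(k+1) = g(k) + (2k + 3) = (k^2 + 2k + 1) + (2k + 3) = k^2 + 4k + 4,
and (k+1)^2 + 2·(k+1) + 1 = k^2 + 4k + 4.
By induction, g(n) = n^2 + 2n + 1 for all n ≥ 1.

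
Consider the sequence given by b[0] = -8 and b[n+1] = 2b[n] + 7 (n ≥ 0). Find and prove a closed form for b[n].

Claim: b[n] = -2^n − 7.

Base case: b[0] = -8, and -2^0 − 7 = -1 − 7 = -8.
Assume b[r] = -2^r − 7 for some r ≥ 0.
Then b[r+1] = 2b[r] + 7 = 2·(-2^r − 7) + 7 = -2^{r+1} − 14 + 7 = -2^{r+1} − 7.
This completes the inductive step, so b[n] = -2^n − 7 for all n ≥ 0.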